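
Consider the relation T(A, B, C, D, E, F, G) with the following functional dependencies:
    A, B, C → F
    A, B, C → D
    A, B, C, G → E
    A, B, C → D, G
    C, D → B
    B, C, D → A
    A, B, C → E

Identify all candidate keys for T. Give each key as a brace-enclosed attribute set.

{A, B, C}, {C, D}

Attributes never on any right-hand side: {C} — every candidate key must contain it.
{C, D} is a candidate key since {C, D}⁺ = {A, B, C, D, E, F, G} covers every attribute.
{A, B, C} is a candidate key since {A, B, C}⁺ = {A, B, C, D, E, F, G} covers every attribute.
These are minimal and exhaustive — every other superkey contains one of them.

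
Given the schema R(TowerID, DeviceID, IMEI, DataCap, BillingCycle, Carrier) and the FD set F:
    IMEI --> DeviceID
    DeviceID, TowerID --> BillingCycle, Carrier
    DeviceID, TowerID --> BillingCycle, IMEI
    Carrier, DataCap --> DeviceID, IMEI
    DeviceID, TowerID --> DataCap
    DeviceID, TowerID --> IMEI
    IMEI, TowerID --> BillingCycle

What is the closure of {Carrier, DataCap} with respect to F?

Start with {Carrier, DataCap}.
Carrier, DataCap --> DeviceID, IMEI applies; add {DeviceID, IMEI} → now {Carrier, DataCap, DeviceID, IMEI}.
No further FD applies.

{Carrier, DataCap, DeviceID, IMEI}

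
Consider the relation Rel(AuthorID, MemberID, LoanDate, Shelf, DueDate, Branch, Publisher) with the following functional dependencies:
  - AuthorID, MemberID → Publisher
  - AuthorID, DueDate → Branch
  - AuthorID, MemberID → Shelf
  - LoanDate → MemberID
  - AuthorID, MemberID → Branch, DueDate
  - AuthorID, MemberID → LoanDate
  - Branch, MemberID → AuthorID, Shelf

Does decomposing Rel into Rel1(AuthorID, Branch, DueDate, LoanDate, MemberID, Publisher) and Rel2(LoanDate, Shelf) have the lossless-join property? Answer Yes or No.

Rel1 ∩ Rel2 = {LoanDate}; its closure under F is {LoanDate, MemberID}.
The closure covers neither Rel1 nor Rel2 entirely; the join is not lossless.

No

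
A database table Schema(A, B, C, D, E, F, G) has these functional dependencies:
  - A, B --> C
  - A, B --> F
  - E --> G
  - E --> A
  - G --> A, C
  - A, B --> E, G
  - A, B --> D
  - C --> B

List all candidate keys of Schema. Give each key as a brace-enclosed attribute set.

{A, B}, {A, C}, {E}, {G}

{E}⁺ = {A, B, C, D, E, F, G}, which is every attribute, so {E} is a candidate key.
{G}⁺ = {A, B, C, D, E, F, G}, which is every attribute, so {G} is a candidate key.
{A, B}⁺ = {A, B, C, D, E, F, G}, which is every attribute, so {A, B} is a candidate key.
{A, C}⁺ = {A, B, C, D, E, F, G}, which is every attribute, so {A, C} is a candidate key.
Any other superkey properly contains one of these, so there are no further candidate keys.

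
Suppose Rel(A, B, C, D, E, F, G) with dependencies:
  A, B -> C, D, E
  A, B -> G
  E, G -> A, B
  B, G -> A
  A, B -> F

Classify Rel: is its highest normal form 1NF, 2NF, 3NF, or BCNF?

BCNF

Candidate keys: {A, B}, {B, G}, {E, G}. Prime attributes: {A, B, E, G}.
The left-hand side of every FD is a superkey, so BCNF is satisfied.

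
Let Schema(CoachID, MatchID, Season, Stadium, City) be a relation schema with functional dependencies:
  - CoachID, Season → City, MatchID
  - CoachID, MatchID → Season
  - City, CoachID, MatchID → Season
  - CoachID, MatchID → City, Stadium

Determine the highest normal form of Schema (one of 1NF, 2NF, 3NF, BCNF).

Candidate keys: {CoachID, MatchID}, {CoachID, Season}. Prime attributes: {CoachID, MatchID, Season}.
The left-hand side of every FD is a superkey, so BCNF is satisfied.

BCNF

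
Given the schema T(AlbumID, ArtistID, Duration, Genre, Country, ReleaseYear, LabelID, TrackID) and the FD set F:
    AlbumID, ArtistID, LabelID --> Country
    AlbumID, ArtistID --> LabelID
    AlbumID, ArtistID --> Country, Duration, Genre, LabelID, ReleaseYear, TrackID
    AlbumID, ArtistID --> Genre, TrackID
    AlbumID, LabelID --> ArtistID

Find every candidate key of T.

{AlbumID, ArtistID}, {AlbumID, LabelID}

Attributes never on any right-hand side: {AlbumID} — every candidate key must contain it.
{AlbumID, ArtistID} is a candidate key since {AlbumID, ArtistID}⁺ = {AlbumID, ArtistID, Country, Duration, Genre, LabelID, ReleaseYear, TrackID} covers every attribute.
{AlbumID, LabelID} is a candidate key since {AlbumID, LabelID}⁺ = {AlbumID, ArtistID, Country, Duration, Genre, LabelID, ReleaseYear, TrackID} covers every attribute.
No proper subset of any of these is a key, and no other minimal superkey exists.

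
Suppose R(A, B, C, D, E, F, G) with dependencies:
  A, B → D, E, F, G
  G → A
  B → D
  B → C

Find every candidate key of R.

{A, B}, {B, G}

Attributes never on any right-hand side: {B} — every candidate key must contain it.
{A, B}⁺ = {A, B, C, D, E, F, G} — all of the relation — so {A, B} is a candidate key.
{B, G}⁺ = {A, B, C, D, E, F, G} — all of the relation — so {B, G} is a candidate key.
Any other superkey properly contains one of these, so there are no further candidate keys.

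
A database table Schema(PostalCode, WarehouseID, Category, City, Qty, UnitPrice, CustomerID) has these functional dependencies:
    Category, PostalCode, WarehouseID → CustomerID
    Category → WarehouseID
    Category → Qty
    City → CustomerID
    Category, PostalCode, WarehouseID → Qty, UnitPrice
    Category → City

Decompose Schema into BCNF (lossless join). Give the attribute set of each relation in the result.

{Category, City, Qty, WarehouseID}; {Category, PostalCode, UnitPrice}; {City, CustomerID}

Candidate key of the original relation: {Category, PostalCode}.
{Category, City, CustomerID, PostalCode, Qty, UnitPrice, WarehouseID}: {Category} determines {Category, City, CustomerID, Qty, WarehouseID} here but is not a superkey — split on Category → City, CustomerID, Qty, WarehouseID, giving {Category, City, CustomerID, Qty, WarehouseID} and {Category, PostalCode, UnitPrice}.
{Category, City, CustomerID, Qty, WarehouseID}: {City} determines {City, CustomerID} here but is not a superkey — split on City → CustomerID, giving {City, CustomerID} and {Category, City, Qty, WarehouseID}.
{City, CustomerID}: every determinant is a superkey — BCNF.
{Category, City, Qty, WarehouseID}: every determinant is a superkey — BCNF.
{Category, PostalCode, UnitPrice}: every determinant is a superkey — BCNF.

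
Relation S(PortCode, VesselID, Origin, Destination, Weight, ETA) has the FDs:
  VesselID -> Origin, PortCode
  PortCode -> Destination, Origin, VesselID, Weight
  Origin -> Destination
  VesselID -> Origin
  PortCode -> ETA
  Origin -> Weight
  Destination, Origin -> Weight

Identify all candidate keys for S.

{PortCode}, {VesselID}

{PortCode}⁺ = {Destination, ETA, Origin, PortCode, VesselID, Weight} — all of the relation — so {PortCode} is a candidate key.
{VesselID}⁺ = {Destination, ETA, Origin, PortCode, VesselID, Weight} — all of the relation — so {VesselID} is a candidate key.
These are minimal and exhaustive — every other superkey contains one of them.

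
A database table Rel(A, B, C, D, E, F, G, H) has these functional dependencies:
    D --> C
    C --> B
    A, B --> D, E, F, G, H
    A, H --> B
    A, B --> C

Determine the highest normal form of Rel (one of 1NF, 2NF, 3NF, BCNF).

3NF

Candidate keys: {A, B}, {A, C}, {A, D}, {A, H}. Prime attributes: {A, B, C, D, H}.
D --> C: {D}⁺ = {B, C, D}, which is not all of the attributes, so the left side is not a superkey — BCNF is violated.
But every attribute on its right side ({C}) is prime, and the same holds for every other non-superkey FD, so 3NF still holds.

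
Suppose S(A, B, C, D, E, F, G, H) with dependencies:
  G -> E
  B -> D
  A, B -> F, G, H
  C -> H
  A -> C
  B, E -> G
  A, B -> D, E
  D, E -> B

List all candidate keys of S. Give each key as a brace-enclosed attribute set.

{A, B}, {A, D, E}, {A, D, G}

No FD produces {A}, so it must be in every candidate key.
{A, B} is a candidate key since {A, B}⁺ = {A, B, C, D, E, F, G, H} covers every attribute.
{A, D, E} is a candidate key since {A, D, E}⁺ = {A, B, C, D, E, F, G, H} covers every attribute.
{A, D, G} is a candidate key since {A, D, G}⁺ = {A, B, C, D, E, F, G, H} covers every attribute.
No proper subset of any of these is a key, and no other minimal superkey exists.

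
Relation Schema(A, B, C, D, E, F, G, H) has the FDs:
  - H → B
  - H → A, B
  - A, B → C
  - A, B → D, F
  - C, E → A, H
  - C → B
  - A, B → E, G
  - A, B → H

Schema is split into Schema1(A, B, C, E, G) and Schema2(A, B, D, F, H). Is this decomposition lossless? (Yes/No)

Yes

The shared attributes are {A, B} and {A, B}⁺ = {A, B, C, D, E, F, G, H}.
Since Schema1 ⊆ {A, B, C, D, E, F, G, H}, the intersection is a superkey of Schema1; the decomposition is lossless.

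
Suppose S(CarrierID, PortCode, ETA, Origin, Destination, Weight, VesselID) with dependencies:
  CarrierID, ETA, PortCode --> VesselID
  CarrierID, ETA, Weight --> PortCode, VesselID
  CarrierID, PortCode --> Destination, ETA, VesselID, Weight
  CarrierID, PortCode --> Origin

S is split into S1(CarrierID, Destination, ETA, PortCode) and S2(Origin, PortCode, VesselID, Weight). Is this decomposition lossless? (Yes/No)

The shared attributes are {PortCode} and {PortCode}⁺ = {PortCode}.
Neither S1 nor S2 is contained in that closure, so the decomposition is lossy.

No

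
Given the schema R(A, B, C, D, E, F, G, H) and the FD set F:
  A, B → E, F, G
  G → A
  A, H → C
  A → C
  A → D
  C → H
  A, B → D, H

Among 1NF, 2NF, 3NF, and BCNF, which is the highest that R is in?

1NF

Candidate keys: {A, B}, {B, G}. Prime attributes: {A, B, G}.
G → A breaks BCNF: {G}⁺ = {A, C, D, G, H}, so {G} is not a superkey.
A, H → C has non-prime {C} on the right and a non-superkey on the left, so 3NF fails.
The proper key subset {A} of {A, B} determines non-prime {C, D, H}, so the relation is not even in 2NF.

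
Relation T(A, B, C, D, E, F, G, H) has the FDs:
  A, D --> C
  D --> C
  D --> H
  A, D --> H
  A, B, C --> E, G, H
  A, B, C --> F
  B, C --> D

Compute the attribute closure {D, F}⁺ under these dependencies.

{C, D, F, H}

Start with {D, F}.
D --> C applies; add {C} → now {C, D, F}.
D --> H applies; add {H} → now {C, D, F, H}.
No further FD applies.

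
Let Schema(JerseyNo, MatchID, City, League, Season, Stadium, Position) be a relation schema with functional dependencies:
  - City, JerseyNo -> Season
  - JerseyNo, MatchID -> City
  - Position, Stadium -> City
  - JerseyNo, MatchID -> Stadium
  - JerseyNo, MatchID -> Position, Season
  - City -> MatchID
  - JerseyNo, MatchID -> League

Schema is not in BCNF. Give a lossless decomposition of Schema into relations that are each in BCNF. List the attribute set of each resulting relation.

Candidate keys of the original relation: {City, JerseyNo}, {JerseyNo, MatchID}, {JerseyNo, Position, Stadium}.
{City, JerseyNo, League, MatchID, Position, Season, Stadium}: {Position, Stadium} determines {City, MatchID, Position, Stadium} here but is not a superkey — split on Position, Stadium -> City, MatchID, giving {City, MatchID, Position, Stadium} and {JerseyNo, League, Position, Season, Stadium}.
{City, MatchID, Position, Stadium}: {City} determines {City, MatchID} here but is not a superkey — split on City -> MatchID, giving {City, MatchID} and {City, Position, Stadium}.
{City, MatchID}: every determinant is a superkey — BCNF.
{City, Position, Stadium}: every determinant is a superkey — BCNF.
{JerseyNo, League, Position, Season, Stadium}: every determinant is a superkey — BCNF.

{City, MatchID}; {City, Position, Stadium}; {JerseyNo, League, Position, Season, Stadium}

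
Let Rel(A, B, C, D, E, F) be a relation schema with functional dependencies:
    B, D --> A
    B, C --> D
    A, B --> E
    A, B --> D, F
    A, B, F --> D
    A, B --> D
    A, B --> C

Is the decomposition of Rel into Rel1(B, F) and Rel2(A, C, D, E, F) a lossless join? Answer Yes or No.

The shared attributes are {F} and {F}⁺ = {F}.
Neither Rel1 nor Rel2 is contained in that closure, so the decomposition is lossy.

No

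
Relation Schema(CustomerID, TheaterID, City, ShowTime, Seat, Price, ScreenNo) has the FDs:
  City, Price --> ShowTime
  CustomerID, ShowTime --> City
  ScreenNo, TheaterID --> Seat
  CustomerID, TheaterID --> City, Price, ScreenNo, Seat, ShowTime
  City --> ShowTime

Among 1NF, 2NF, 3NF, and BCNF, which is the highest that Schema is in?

2NF

Candidate key: {CustomerID, TheaterID}. Prime attributes: {CustomerID, TheaterID}.
City, Price --> ShowTime: {City, Price}⁺ = {City, Price, ShowTime}, which is not all of the attributes, so the left side is not a superkey — BCNF is violated.
Because {ShowTime} is non-prime and the left side of City, Price --> ShowTime is not a superkey, the relation is not in 3NF.
Checking every proper subset of each key, none determines a non-prime attribute — 2NF is satisfied.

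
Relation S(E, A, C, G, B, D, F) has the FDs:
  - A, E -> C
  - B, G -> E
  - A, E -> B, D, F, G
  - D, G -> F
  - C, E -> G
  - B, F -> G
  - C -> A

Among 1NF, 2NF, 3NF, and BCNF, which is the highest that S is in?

Candidate keys: {A, B, F}, {A, B, G}, {A, E}, {B, C, F}, {B, C, G}, {C, E}. Prime attributes: {A, B, C, E, F, G}.
B, G -> E: {B, G}⁺ = {B, E, G}, which is not all of the attributes, so the left side is not a superkey — BCNF is violated.
But every attribute on its right side ({E}) is prime, and the same holds for every other non-superkey FD, so 3NF still holds.

3NF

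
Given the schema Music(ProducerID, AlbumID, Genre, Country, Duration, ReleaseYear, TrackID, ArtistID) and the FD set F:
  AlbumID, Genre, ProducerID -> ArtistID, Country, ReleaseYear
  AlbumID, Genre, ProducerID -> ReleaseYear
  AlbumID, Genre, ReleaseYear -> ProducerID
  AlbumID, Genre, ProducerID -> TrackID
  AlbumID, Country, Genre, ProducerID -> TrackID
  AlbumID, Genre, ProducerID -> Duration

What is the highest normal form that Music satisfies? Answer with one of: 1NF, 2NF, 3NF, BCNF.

Candidate keys: {AlbumID, Genre, ProducerID}, {AlbumID, Genre, ReleaseYear}. Prime attributes: {AlbumID, Genre, ProducerID, ReleaseYear}.
Every FD has a superkey on the left, so the relation is in BCNF.

BCNF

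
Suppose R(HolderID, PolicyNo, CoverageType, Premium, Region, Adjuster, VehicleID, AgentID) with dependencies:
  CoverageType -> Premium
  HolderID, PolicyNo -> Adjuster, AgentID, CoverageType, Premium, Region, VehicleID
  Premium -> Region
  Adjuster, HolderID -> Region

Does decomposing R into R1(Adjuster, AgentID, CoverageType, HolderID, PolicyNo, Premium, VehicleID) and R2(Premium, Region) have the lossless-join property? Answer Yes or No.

Yes

The shared attributes are {Premium} and {Premium}⁺ = {Premium, Region}.
R2 is contained in that closure, so R1 ∩ R2 -> R2 holds and the join is lossless.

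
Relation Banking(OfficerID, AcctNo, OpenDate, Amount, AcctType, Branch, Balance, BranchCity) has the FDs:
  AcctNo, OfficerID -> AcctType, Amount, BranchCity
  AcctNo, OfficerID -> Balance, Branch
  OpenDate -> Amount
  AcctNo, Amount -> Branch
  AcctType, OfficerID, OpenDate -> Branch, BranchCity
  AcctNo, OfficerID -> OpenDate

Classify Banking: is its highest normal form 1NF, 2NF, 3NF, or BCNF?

2NF

Candidate key: {AcctNo, OfficerID}. Prime attributes: {AcctNo, OfficerID}.
OpenDate -> Amount: {OpenDate}⁺ = {Amount, OpenDate}, which is not all of the attributes, so the left side is not a superkey — BCNF is violated.
OpenDate -> Amount determines the non-prime attribute {Amount} from a non-superkey — 3NF is violated.
Checking every proper subset of each key, none determines a non-prime attribute — 2NF is satisfied.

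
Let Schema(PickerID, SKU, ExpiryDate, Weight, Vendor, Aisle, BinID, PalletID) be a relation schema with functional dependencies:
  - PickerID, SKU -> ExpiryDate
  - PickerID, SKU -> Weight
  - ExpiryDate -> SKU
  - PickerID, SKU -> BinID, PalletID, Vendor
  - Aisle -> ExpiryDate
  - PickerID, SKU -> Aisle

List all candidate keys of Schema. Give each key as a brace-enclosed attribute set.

{Aisle, PickerID}, {ExpiryDate, PickerID}, {PickerID, SKU}

No FD produces {PickerID}, so it must be in every candidate key.
{Aisle, PickerID}⁺ = {Aisle, BinID, ExpiryDate, PalletID, PickerID, SKU, Vendor, Weight}, which is every attribute, so {Aisle, PickerID} is a candidate key.
{ExpiryDate, PickerID}⁺ = {Aisle, BinID, ExpiryDate, PalletID, PickerID, SKU, Vendor, Weight}, which is every attribute, so {ExpiryDate, PickerID} is a candidate key.
{PickerID, SKU}⁺ = {Aisle, BinID, ExpiryDate, PalletID, PickerID, SKU, Vendor, Weight}, which is every attribute, so {PickerID, SKU} is a candidate key.
These are minimal and exhaustive — every other superkey contains one of them.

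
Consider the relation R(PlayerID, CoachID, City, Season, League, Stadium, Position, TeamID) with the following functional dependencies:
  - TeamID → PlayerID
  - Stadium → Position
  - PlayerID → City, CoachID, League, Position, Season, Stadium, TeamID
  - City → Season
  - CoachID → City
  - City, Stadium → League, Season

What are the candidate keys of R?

{PlayerID}, {TeamID}

Closure of {PlayerID} is {City, CoachID, League, PlayerID, Position, Season, Stadium, TeamID}, the whole schema; {PlayerID} is a candidate key.
Closure of {TeamID} is {City, CoachID, League, PlayerID, Position, Season, Stadium, TeamID}, the whole schema; {TeamID} is a candidate key.
Any other superkey properly contains one of these, so there are no further candidate keys.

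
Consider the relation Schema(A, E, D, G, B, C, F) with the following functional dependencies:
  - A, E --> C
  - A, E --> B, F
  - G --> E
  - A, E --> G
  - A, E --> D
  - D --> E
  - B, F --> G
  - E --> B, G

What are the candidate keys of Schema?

{A} never appears on the right of any FD, so every key must include it.
{A, D}⁺ = {A, B, C, D, E, F, G} — all of the relation — so {A, D} is a candidate key.
{A, E}⁺ = {A, B, C, D, E, F, G} — all of the relation — so {A, E} is a candidate key.
{A, G}⁺ = {A, B, C, D, E, F, G} — all of the relation — so {A, G} is a candidate key.
{A, B, F}⁺ = {A, B, C, D, E, F, G} — all of the relation — so {A, B, F} is a candidate key.
These are minimal and exhaustive — every other superkey contains one of them.

{A, B, F}, {A, D}, {A, E}, {A, G}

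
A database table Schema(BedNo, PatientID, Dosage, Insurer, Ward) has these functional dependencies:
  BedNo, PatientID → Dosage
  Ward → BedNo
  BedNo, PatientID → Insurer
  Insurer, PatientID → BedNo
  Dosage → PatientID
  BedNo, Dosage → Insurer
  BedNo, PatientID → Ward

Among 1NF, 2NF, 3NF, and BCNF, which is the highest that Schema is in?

Candidate keys: {BedNo, Dosage}, {BedNo, PatientID}, {Dosage, Insurer}, {Dosage, Ward}, {Insurer, PatientID}, {PatientID, Ward}. Prime attributes: {BedNo, Dosage, Insurer, PatientID, Ward}.
For Ward → BedNo we have {Ward}⁺ = {BedNo, Ward}; {Ward} is not a superkey, so BCNF fails.
Since {BedNo} ⊆ prime attributes and every other non-superkey FD also has a prime right side, the schema is in 3NF.

3NF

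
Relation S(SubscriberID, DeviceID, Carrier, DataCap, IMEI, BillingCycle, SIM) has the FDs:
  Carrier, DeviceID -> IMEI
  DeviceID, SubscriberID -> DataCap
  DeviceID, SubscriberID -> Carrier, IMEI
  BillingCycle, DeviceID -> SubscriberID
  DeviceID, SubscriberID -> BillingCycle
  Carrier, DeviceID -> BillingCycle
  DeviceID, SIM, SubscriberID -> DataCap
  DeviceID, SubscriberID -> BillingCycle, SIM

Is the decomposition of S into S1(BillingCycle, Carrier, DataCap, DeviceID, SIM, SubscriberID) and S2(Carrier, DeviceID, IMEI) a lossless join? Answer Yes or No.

Yes

Common attributes: {Carrier, DeviceID}; their closure is {BillingCycle, Carrier, DataCap, DeviceID, IMEI, SIM, SubscriberID}.
Since S1 ⊆ {BillingCycle, Carrier, DataCap, DeviceID, IMEI, SIM, SubscriberID}, the intersection is a superkey of S1; the decomposition is lossless.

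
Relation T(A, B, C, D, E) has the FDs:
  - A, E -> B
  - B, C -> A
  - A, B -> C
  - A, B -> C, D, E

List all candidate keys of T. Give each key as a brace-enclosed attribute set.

{A, B}⁺ = {A, B, C, D, E}, which is every attribute, so {A, B} is a candidate key.
{A, E}⁺ = {A, B, C, D, E}, which is every attribute, so {A, E} is a candidate key.
{B, C}⁺ = {A, B, C, D, E}, which is every attribute, so {B, C} is a candidate key.
These are minimal and exhaustive — every other superkey contains one of them.

{A, B}, {A, E}, {B, C}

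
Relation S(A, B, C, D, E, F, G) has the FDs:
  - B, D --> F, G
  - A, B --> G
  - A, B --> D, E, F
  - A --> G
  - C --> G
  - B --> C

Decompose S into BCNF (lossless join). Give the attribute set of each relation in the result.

Candidate key of the original relation: {A, B}.
{A, B, C, D, E, F, G}: {B, D} determines {B, C, D, F, G} here but is not a superkey — split on B, D --> C, F, G, giving {B, C, D, F, G} and {A, B, D, E}.
{B, C, D, F, G}: {C} determines {C, G} here but is not a superkey — split on C --> G, giving {C, G} and {B, C, D, F}.
{C, G} has no BCNF violation.
{B, C, D, F}: {B} determines {B, C} here but is not a superkey — split on B --> C, giving {B, C} and {B, D, F}.
{B, C} has no BCNF violation.
{B, D, F} has no BCNF violation.
{A, B, D, E} has no BCNF violation.

{A, B, D, E}; {B, C}; {B, D, F}; {C, G}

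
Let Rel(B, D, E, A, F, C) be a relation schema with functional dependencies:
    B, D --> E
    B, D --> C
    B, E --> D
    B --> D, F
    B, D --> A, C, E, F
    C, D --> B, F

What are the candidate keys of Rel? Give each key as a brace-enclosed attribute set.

{B}, {C, D}

{B}⁺ = {A, B, C, D, E, F}, which is every attribute, so {B} is a candidate key.
{C, D}⁺ = {A, B, C, D, E, F}, which is every attribute, so {C, D} is a candidate key.
Any other superkey properly contains one of these, so there are no further candidate keys.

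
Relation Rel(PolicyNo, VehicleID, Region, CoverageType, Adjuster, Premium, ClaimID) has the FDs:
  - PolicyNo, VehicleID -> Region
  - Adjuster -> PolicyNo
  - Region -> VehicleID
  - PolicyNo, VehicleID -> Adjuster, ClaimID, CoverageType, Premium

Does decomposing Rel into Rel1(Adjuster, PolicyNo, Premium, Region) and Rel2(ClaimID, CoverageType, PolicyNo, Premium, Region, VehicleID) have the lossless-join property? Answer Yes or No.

Yes

Rel1 ∩ Rel2 = {PolicyNo, Premium, Region}; its closure under F is {Adjuster, ClaimID, CoverageType, PolicyNo, Premium, Region, VehicleID}.
Since Rel1 ⊆ {Adjuster, ClaimID, CoverageType, PolicyNo, Premium, Region, VehicleID}, the intersection is a superkey of Rel1; the decomposition is lossless.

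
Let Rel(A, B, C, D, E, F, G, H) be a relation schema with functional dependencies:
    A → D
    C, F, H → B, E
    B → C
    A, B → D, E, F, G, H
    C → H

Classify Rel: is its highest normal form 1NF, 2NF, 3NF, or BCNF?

1NF

Candidate keys: {A, B}, {A, C, F}. Prime attributes: {A, B, C, F}.
A → D breaks BCNF: {A}⁺ = {A, D}, so {A} is not a superkey.
A → D has non-prime {D} on the right and a non-superkey on the left, so 3NF fails.
Since {A} ⊂ {A, B} and {A}⁺ ⊇ {D} with {D} non-prime, there is a partial dependency; 2NF fails.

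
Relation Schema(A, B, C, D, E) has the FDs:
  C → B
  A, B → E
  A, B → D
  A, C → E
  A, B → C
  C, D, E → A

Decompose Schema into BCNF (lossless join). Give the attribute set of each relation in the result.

{A, C, D, E}; {B, C}

Candidate keys of the original relation: {A, B}, {A, C}, {C, D, E}.
{A, B, C, D, E}: {C} determines {B, C} here but is not a superkey — split on C → B, giving {B, C} and {A, C, D, E}.
{B, C} has no BCNF violation.
{A, C, D, E} has no BCNF violation.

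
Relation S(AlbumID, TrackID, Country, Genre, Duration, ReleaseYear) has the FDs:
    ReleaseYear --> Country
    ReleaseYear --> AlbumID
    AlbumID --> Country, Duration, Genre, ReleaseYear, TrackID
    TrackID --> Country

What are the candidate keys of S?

{AlbumID}, {ReleaseYear}

Closure of {AlbumID} is {AlbumID, Country, Duration, Genre, ReleaseYear, TrackID}, the whole schema; {AlbumID} is a candidate key.
Closure of {ReleaseYear} is {AlbumID, Country, Duration, Genre, ReleaseYear, TrackID}, the whole schema; {ReleaseYear} is a candidate key.
No proper subset of any of these is a key, and no other minimal superkey exists.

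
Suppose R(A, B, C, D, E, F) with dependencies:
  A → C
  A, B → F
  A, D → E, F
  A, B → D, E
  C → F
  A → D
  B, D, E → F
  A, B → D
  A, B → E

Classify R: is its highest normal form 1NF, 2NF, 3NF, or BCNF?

1NF

Candidate key: {A, B}. Prime attributes: {A, B}.
For A → C we have {A}⁺ = {A, C, D, E, F}; {A} is not a superkey, so BCNF fails.
A → C has non-prime {C} on the right and a non-superkey on the left, so 3NF fails.
The proper key subset {A} of {A, B} determines non-prime {C, D, E, F}, so the relation is not even in 2NF.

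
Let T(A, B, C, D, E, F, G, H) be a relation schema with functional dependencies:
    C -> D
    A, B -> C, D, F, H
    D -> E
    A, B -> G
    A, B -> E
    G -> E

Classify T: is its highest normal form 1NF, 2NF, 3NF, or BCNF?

Candidate key: {A, B}. Prime attributes: {A, B}.
C -> D: {C}⁺ = {C, D, E}, which is not all of the attributes, so the left side is not a superkey — BCNF is violated.
C -> D determines the non-prime attribute {D} from a non-superkey — 3NF is violated.
No non-prime attribute depends on a proper subset of any candidate key, so 2NF holds.

2NF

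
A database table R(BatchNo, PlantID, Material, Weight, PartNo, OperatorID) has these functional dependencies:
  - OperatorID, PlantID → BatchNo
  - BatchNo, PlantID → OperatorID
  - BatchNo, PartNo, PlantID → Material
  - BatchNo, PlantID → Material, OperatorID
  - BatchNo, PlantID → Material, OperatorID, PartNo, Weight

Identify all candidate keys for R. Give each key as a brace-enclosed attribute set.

{BatchNo, PlantID}, {OperatorID, PlantID}

No FD produces {PlantID}, so it must be in every candidate key.
Closure of {BatchNo, PlantID} is {BatchNo, Material, OperatorID, PartNo, PlantID, Weight}, the whole schema; {BatchNo, PlantID} is a candidate key.
Closure of {OperatorID, PlantID} is {BatchNo, Material, OperatorID, PartNo, PlantID, Weight}, the whole schema; {OperatorID, PlantID} is a candidate key.
No proper subset of any of these is a key, and no other minimal superkey exists.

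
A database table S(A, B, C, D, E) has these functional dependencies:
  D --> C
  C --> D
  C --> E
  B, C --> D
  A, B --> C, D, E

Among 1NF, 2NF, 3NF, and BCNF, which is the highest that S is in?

2NF

Candidate key: {A, B}. Prime attributes: {A, B}.
D --> C: {D}⁺ = {C, D, E}, which is not all of the attributes, so the left side is not a superkey — BCNF is violated.
Because {C} is non-prime and the left side of D --> C is not a superkey, the relation is not in 3NF.
Checking every proper subset of each key, none determines a non-prime attribute — 2NF is satisfied.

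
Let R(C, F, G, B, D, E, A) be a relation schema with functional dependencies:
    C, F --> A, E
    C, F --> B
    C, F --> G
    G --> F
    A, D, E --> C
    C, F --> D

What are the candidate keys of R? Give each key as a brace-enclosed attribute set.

{A, D, E, F}, {A, D, E, G}, {C, F}, {C, G}

{C, F} is a candidate key since {C, F}⁺ = {A, B, C, D, E, F, G} covers every attribute.
{C, G} is a candidate key since {C, G}⁺ = {A, B, C, D, E, F, G} covers every attribute.
{A, D, E, F} is a candidate key since {A, D, E, F}⁺ = {A, B, C, D, E, F, G} covers every attribute.
{A, D, E, G} is a candidate key since {A, D, E, G}⁺ = {A, B, C, D, E, F, G} covers every attribute.
These are minimal and exhaustive — every other superkey contains one of them.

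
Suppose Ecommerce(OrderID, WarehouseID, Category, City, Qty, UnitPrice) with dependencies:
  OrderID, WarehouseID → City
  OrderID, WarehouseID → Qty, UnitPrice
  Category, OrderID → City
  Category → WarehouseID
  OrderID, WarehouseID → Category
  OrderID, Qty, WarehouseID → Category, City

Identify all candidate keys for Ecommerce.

{Category, OrderID}, {OrderID, WarehouseID}

No FD produces {OrderID}, so it must be in every candidate key.
{Category, OrderID}⁺ = {Category, City, OrderID, Qty, UnitPrice, WarehouseID}, which is every attribute, so {Category, OrderID} is a candidate key.
{OrderID, WarehouseID}⁺ = {Category, City, OrderID, Qty, UnitPrice, WarehouseID}, which is every attribute, so {OrderID, WarehouseID} is a candidate key.
Any other superkey properly contains one of these, so there are no further candidate keys.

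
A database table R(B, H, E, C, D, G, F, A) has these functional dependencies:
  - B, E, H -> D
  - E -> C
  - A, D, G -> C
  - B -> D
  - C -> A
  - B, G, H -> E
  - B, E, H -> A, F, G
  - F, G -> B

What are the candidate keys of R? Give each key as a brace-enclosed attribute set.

No FD produces {H}, so it must be in every candidate key.
{B, E, H}⁺ = {A, B, C, D, E, F, G, H} — all of the relation — so {B, E, H} is a candidate key.
{B, G, H}⁺ = {A, B, C, D, E, F, G, H} — all of the relation — so {B, G, H} is a candidate key.
{F, G, H}⁺ = {A, B, C, D, E, F, G, H} — all of the relation — so {F, G, H} is a candidate key.
No proper subset of any of these is a key, and no other minimal superkey exists.

{B, E, H}, {B, G, H}, {F, G, H}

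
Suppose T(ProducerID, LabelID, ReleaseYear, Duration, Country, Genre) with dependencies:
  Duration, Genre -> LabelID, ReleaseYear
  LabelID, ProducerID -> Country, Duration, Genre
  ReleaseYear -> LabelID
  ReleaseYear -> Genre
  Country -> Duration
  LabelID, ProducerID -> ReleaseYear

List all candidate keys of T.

No FD produces {ProducerID}, so it must be in every candidate key.
{LabelID, ProducerID}⁺ = {Country, Duration, Genre, LabelID, ProducerID, ReleaseYear} — all of the relation — so {LabelID, ProducerID} is a candidate key.
{ProducerID, ReleaseYear}⁺ = {Country, Duration, Genre, LabelID, ProducerID, ReleaseYear} — all of the relation — so {ProducerID, ReleaseYear} is a candidate key.
{Country, Genre, ProducerID}⁺ = {Country, Duration, Genre, LabelID, ProducerID, ReleaseYear} — all of the relation — so {Country, Genre, ProducerID} is a candidate key.
{Duration, Genre, ProducerID}⁺ = {Country, Duration, Genre, LabelID, ProducerID, ReleaseYear} — all of the relation — so {Duration, Genre, ProducerID} is a candidate key.
No proper subset of any of these is a key, and no other minimal superkey exists.

{Country, Genre, ProducerID}, {Duration, Genre, ProducerID}, {LabelID, ProducerID}, {ProducerID, ReleaseYear}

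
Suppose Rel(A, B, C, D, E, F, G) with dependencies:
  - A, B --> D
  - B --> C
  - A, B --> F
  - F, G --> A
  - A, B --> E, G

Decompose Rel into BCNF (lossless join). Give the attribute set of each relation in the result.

Candidate keys of the original relation: {A, B}, {B, F, G}.
Within {A, B, C, D, E, F, G}: {B}⁺ ∩ {A, B, C, D, E, F, G} = {B, C}, not the whole set, so B --> C violates BCNF; decompose into {B, C} and {A, B, D, E, F, G}.
{B, C}: every determinant is a superkey — BCNF.
Within {A, B, D, E, F, G}: {F, G}⁺ ∩ {A, B, D, E, F, G} = {A, F, G}, not the whole set, so F, G --> A violates BCNF; decompose into {A, F, G} and {B, D, E, F, G}.
{A, F, G}: every determinant is a superkey — BCNF.
{B, D, E, F, G}: every determinant is a superkey — BCNF.

{A, F, G}; {B, C}; {B, D, E, F, G}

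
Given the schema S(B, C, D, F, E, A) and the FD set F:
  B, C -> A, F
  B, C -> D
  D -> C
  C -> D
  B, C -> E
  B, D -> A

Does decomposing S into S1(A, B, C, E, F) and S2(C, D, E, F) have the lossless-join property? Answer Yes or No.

Yes

The shared attributes are {C, E, F} and {C, E, F}⁺ = {C, D, E, F}.
This includes all of S2, so the common attributes are a superkey of S2 — the join is lossless.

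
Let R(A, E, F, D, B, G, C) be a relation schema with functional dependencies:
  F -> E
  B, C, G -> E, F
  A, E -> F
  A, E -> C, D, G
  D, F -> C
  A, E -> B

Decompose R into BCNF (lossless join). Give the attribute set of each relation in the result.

Candidate keys of the original relation: {A, B, C, G}, {A, E}, {A, F}.
In {A, B, C, D, E, F, G}, {F} is not a superkey ({F}⁺ restricted to this set is {E, F}), so split on F -> E into {E, F} and {A, B, C, D, F, G}.
{E, F}: every determinant is a superkey — BCNF.
In {A, B, C, D, F, G}, {B, C, G} is not a superkey ({B, C, G}⁺ restricted to this set is {B, C, F, G}), so split on B, C, G -> F into {B, C, F, G} and {A, B, C, D, G}.
{B, C, F, G}: every determinant is a superkey — BCNF.
{A, B, C, D, G}: every determinant is a superkey — BCNF.

{A, B, C, D, G}; {B, C, F, G}; {E, F}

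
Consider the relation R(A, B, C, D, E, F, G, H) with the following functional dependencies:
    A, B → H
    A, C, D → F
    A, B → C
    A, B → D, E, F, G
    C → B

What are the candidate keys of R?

{A, B}, {A, C}

Attributes never on any right-hand side: {A} — every candidate key must contain it.
{A, B} is a candidate key since {A, B}⁺ = {A, B, C, D, E, F, G, H} covers every attribute.
{A, C} is a candidate key since {A, C}⁺ = {A, B, C, D, E, F, G, H} covers every attribute.
No proper subset of any of these is a key, and no other minimal superkey exists.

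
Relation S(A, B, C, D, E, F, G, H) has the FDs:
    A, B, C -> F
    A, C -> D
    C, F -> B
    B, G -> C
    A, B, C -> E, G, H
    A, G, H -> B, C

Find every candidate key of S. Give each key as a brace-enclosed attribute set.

{A} never appears on the right of any FD, so every key must include it.
Closure of {A, B, C} is {A, B, C, D, E, F, G, H}, the whole schema; {A, B, C} is a candidate key.
Closure of {A, B, G} is {A, B, C, D, E, F, G, H}, the whole schema; {A, B, G} is a candidate key.
Closure of {A, C, F} is {A, B, C, D, E, F, G, H}, the whole schema; {A, C, F} is a candidate key.
Closure of {A, G, H} is {A, B, C, D, E, F, G, H}, the whole schema; {A, G, H} is a candidate key.
Any other superkey properly contains one of these, so there are no further candidate keys.

{A, B, C}, {A, B, G}, {A, C, F}, {A, G, H}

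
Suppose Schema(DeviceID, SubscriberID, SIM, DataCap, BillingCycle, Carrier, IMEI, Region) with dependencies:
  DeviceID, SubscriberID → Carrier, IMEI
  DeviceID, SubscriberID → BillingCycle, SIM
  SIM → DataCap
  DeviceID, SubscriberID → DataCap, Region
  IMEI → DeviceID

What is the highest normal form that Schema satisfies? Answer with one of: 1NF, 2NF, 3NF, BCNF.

2NF

Candidate keys: {DeviceID, SubscriberID}, {IMEI, SubscriberID}. Prime attributes: {DeviceID, IMEI, SubscriberID}.
SIM → DataCap breaks BCNF: {SIM}⁺ = {DataCap, SIM}, so {SIM} is not a superkey.
SIM → DataCap determines the non-prime attribute {DataCap} from a non-superkey — 3NF is violated.
No non-prime attribute depends on a proper subset of any candidate key, so 2NF holds.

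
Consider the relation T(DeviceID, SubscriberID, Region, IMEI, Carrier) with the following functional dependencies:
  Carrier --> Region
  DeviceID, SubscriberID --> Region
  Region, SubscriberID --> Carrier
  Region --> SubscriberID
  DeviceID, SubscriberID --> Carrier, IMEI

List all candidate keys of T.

{Carrier, DeviceID}, {DeviceID, Region}, {DeviceID, SubscriberID}

Attributes never on any right-hand side: {DeviceID} — every candidate key must contain it.
Closure of {Carrier, DeviceID} is {Carrier, DeviceID, IMEI, Region, SubscriberID}, the whole schema; {Carrier, DeviceID} is a candidate key.
Closure of {DeviceID, Region} is {Carrier, DeviceID, IMEI, Region, SubscriberID}, the whole schema; {DeviceID, Region} is a candidate key.
Closure of {DeviceID, SubscriberID} is {Carrier, DeviceID, IMEI, Region, SubscriberID}, the whole schema; {DeviceID, SubscriberID} is a candidate key.
These are minimal and exhaustive — every other superkey contains one of them.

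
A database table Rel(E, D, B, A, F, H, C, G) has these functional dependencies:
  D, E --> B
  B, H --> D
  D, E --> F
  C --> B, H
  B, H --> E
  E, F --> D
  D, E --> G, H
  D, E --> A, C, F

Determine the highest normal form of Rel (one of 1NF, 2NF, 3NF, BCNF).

Candidate keys: {B, H}, {C}, {D, E}, {E, F}. Prime attributes: {B, C, D, E, F, H}.
Each dependency's left side is a superkey — BCNF holds.

BCNF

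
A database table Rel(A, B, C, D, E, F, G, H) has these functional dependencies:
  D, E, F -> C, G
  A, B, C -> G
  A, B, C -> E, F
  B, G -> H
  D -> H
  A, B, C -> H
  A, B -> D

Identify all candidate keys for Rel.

Attributes never on any right-hand side: {A, B} — every candidate key must contain all of them.
Closure of {A, B, C} is {A, B, C, D, E, F, G, H}, the whole schema; {A, B, C} is a candidate key.
Closure of {A, B, E, F} is {A, B, C, D, E, F, G, H}, the whole schema; {A, B, E, F} is a candidate key.
Any other superkey properly contains one of these, so there are no further candidate keys.

{A, B, C}, {A, B, E, F}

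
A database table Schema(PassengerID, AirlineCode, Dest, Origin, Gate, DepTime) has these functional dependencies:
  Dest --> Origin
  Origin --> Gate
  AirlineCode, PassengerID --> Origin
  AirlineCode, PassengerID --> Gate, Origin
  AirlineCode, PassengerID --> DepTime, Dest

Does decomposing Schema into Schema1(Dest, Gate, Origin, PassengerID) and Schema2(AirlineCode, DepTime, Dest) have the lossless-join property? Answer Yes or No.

No

Common attributes: {Dest}; their closure is {Dest, Gate, Origin}.
Neither Schema1 nor Schema2 is contained in that closure, so the decomposition is lossy.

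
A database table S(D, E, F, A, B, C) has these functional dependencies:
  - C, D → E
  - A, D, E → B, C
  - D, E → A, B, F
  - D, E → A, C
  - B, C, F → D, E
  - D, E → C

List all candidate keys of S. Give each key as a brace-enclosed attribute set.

{C, D} is a candidate key since {C, D}⁺ = {A, B, C, D, E, F} covers every attribute.
{D, E} is a candidate key since {D, E}⁺ = {A, B, C, D, E, F} covers every attribute.
{B, C, F} is a candidate key since {B, C, F}⁺ = {A, B, C, D, E, F} covers every attribute.
Any other superkey properly contains one of these, so there are no further candidate keys.

{B, C, F}, {C, D}, {D, E}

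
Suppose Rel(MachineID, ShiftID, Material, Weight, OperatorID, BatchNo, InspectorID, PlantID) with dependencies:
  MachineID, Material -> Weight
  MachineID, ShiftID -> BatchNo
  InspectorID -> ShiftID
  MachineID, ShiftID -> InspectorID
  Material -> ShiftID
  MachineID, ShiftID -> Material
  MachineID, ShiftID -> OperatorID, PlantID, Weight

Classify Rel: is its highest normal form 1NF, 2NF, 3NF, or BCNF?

Candidate keys: {InspectorID, MachineID}, {MachineID, Material}, {MachineID, ShiftID}. Prime attributes: {InspectorID, MachineID, Material, ShiftID}.
InspectorID -> ShiftID breaks BCNF: {InspectorID}⁺ = {InspectorID, ShiftID}, so {InspectorID} is not a superkey.
Its right-hand attributes {ShiftID} are all prime, as are those of every other non-superkey FD — the relation is in 3NF.

3NF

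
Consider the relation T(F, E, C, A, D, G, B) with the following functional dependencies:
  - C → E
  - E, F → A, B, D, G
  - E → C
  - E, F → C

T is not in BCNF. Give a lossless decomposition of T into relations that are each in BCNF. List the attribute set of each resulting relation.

{A, B, C, D, F, G}; {C, E}

Candidate keys of the original relation: {C, F}, {E, F}.
{A, B, C, D, E, F, G}: {C} determines {C, E} here but is not a superkey — split on C → E, giving {C, E} and {A, B, C, D, F, G}.
{C, E} has no BCNF violation.
{A, B, C, D, F, G} has no BCNF violation.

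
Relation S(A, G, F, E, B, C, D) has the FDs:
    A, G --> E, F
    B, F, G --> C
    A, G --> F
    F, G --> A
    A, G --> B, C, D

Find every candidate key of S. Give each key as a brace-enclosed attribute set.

{A, G}, {F, G}

{G} never appears on the right of any FD, so every key must include it.
Closure of {A, G} is {A, B, C, D, E, F, G}, the whole schema; {A, G} is a candidate key.
Closure of {F, G} is {A, B, C, D, E, F, G}, the whole schema; {F, G} is a candidate key.
Any other superkey properly contains one of these, so there are no further candidate keys.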